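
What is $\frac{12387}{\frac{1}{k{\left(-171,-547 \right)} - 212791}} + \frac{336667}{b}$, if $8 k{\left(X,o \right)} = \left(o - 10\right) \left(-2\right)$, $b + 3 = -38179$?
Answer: $- \frac{201151728615053}{76364} \approx -2.6341 \cdot 10^{9}$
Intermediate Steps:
$b = -38182$ ($b = -3 - 38179 = -38182$)
$k{\left(X,o \right)} = \frac{5}{2} - \frac{o}{4}$ ($k{\left(X,o \right)} = \frac{\left(o - 10\right) \left(-2\right)}{8} = \frac{\left(-10 + o\right) \left(-2\right)}{8} = \frac{20 - 2 o}{8} = \frac{5}{2} - \frac{o}{4}$)
$\frac{12387}{\frac{1}{k{\left(-171,-547 \right)} - 212791}} + \frac{336667}{b} = \frac{12387}{\frac{1}{\left(\frac{5}{2} - - \frac{547}{4}\right) - 212791}} + \frac{336667}{-38182} = \frac{12387}{\frac{1}{\left(\frac{5}{2} + \frac{547}{4}\right) - 212791}} + 336667 \left(- \frac{1}{38182}\right) = \frac{12387}{\frac{1}{\frac{557}{4} - 212791}} - \frac{336667}{38182} = \frac{12387}{\frac{1}{- \frac{850607}{4}}} - \frac{336667}{38182} = \frac{12387}{- \frac{4}{850607}} - \frac{336667}{38182} = 12387 \left(- \frac{850607}{4}\right) - \frac{336667}{38182} = - \frac{10536468909}{4} - \frac{336667}{38182} = - \frac{201151728615053}{76364}$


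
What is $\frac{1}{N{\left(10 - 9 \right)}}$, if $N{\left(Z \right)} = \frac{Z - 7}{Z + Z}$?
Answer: $- \frac{1}{3} \approx -0.33333$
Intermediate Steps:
$N{\left(Z \right)} = \frac{-7 + Z}{2 Z}$
$\frac{1}{N{\left(10 - 9 \right)}} = \frac{1}{\frac{1}{2} \frac{1}{10 - 9} \left(-7 + \left(10 - 9\right)\right)} = \frac{1}{\frac{1}{2} \cdot 1^{-1} \left(-7 + 1\right)} = \frac{1}{\frac{1}{2} \cdot 1 \left(-6\right)} = \frac{1}{-3} = - \frac{1}{3}$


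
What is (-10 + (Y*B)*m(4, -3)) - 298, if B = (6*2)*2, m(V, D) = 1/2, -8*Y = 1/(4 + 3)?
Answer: -4315/14 ≈ -308.21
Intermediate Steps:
Y = -1/56 (Y = -1/(8*(4 + 3)) = -1/8/7 = -1/8*1/7 = -1/56 ≈ -0.017857)
m(V, D) = 1/2
B = 24 (B = 12*2 = 24)
(-10 + (Y*B)*m(4, -3)) - 298 = (-10 - 1/56*24*(1/2)) - 298 = (-10 - 3/7*1/2) - 298 = (-10 - 3/14) - 298 = -143/14 - 298 = -4315/14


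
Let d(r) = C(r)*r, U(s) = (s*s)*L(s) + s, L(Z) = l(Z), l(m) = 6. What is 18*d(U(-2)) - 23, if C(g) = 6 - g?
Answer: -6359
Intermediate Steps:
L(Z) = 6
U(s) = s + 6*s² (U(s) = (s*s)*6 + s = s²*6 + s = 6*s² + s = s + 6*s²)
d(r) = r*(6 - r) (d(r) = (6 - r)*r = r*(6 - r))
18*d(U(-2)) - 23 = 18*((-2*(1 + 6*(-2)))*(6 - (-2)*(1 + 6*(-2)))) - 23 = 18*((-2*(1 - 12))*(6 - (-2)*(1 - 12))) - 23 = 18*((-2*(-11))*(6 - (-2)*(-11))) - 23 = 18*(22*(6 - 1*22)) - 23 = 18*(22*(6 - 22)) - 23 = 18*(22*(-16)) - 23 = 18*(-352) - 23 = -6336 - 23 = -6359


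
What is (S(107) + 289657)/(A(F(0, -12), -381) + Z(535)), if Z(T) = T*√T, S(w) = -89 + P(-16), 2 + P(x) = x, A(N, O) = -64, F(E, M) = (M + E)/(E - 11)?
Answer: 18531200/153126279 + 154909250*√535/153126279 ≈ 23.520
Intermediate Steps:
F(E, M) = (E + M)/(-11 + E)
P(x) = -2 + x
S(w) = -107 (S(w) = -89 + (-2 - 16) = -89 - 18 = -107)
Z(T) = T^(3/2)
(S(107) + 289657)/(A(F(0, -12), -381) + Z(535)) = (-107 + 289657)/(-64 + 535^(3/2)) = 289550/(-64 + 535*√535)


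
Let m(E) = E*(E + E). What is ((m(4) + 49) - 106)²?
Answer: 625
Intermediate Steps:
m(E) = 2*E² (m(E) = E*(2*E) = 2*E²)
((m(4) + 49) - 106)² = ((2*4² + 49) - 106)² = ((2*16 + 49) - 106)² = ((32 + 49) - 106)² = (81 - 106)² = (-25)² = 625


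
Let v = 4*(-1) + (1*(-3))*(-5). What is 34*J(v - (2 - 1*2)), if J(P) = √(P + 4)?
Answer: 34*√15 ≈ 131.68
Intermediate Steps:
v = 11 (v = -4 - 3*(-5) = -4 + 15 = 11)
J(P) = √(4 + P)
34*J(v - (2 - 1*2)) = 34*√(4 + (11 - (2 - 1*2))) = 34*√(4 + (11 - (2 - 2))) = 34*√(4 + (11 - 1*0)) = 34*√(4 + (11 + 0)) = 34*√(4 + 11) = 34*√15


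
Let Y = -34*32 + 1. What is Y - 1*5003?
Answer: -6090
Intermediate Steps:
Y = -1087 (Y = -1088 + 1 = -1087)
Y - 1*5003 = -1087 - 1*5003 = -1087 - 5003 = -6090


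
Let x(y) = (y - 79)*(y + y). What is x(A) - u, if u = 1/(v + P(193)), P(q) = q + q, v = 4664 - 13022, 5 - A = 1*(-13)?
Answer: -17506511/7972 ≈ -2196.0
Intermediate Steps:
A = 18 (A = 5 - (-13) = 5 - 1*(-13) = 5 + 13 = 18)
v = -8358
P(q) = 2*q
u = -1/7972 (u = 1/(-8358 + 2*193) = 1/(-8358 + 386) = 1/(-7972) = -1/7972 ≈ -0.00012544)
x(y) = 2*y*(-79 + y) (x(y) = (-79 + y)*(2*y) = 2*y*(-79 + y))
x(A) - u = 2*18*(-79 + 18) - 1*(-1/7972) = 2*18*(-61) + 1/7972 = -2196 + 1/7972 = -17506511/7972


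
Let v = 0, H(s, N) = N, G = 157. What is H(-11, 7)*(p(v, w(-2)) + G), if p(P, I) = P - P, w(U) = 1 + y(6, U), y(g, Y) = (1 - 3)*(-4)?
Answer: 1099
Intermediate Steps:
y(g, Y) = 8 (y(g, Y) = -2*(-4) = 8)
w(U) = 9 (w(U) = 1 + 8 = 9)
p(P, I) = 0
H(-11, 7)*(p(v, w(-2)) + G) = 7*(0 + 157) = 7*157 = 1099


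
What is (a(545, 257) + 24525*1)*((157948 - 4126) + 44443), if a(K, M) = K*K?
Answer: 63752110750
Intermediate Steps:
a(K, M) = K**2
(a(545, 257) + 24525*1)*((157948 - 4126) + 44443) = (545**2 + 24525*1)*((157948 - 4126) + 44443) = (297025 + 24525)*(153822 + 44443) = 321550*198265 = 63752110750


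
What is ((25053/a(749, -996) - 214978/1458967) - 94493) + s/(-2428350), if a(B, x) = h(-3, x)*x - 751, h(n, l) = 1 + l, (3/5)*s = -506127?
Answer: -9471973888883507725099/100240192134339630 ≈ -94493.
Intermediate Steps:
s = -843545 (s = (5/3)*(-506127) = -843545)
a(B, x) = -751 + x*(1 + x) (a(B, x) = (1 + x)*x - 751 = x*(1 + x) - 751 = -751 + x*(1 + x))
((25053/a(749, -996) - 214978/1458967) - 94493) + s/(-2428350) = ((25053/(-751 - 996*(1 - 996)) - 214978/1458967) - 94493) - 843545/(-2428350) = ((25053/(-751 - 996*(-995)) - 214978*1/1458967) - 94493) - 843545*(-1/2428350) = ((25053/(-751 + 991020) - 214978/1458967) - 94493) + 168709/485670 = ((25053/990269 - 214978/1458967) - 94493) + 168709/485670 = ((25053*(1/990269) - 214978/1458967) - 94493) + 168709/485670 = ((3579/141467 - 214978/1458967) - 94493) + 168709/485670 = (-25190649833/206395684589 - 94493) + 168709/485670 = -19502972614518210/206395684589 + 168709/485670 = -9471973888883507725099/100240192134339630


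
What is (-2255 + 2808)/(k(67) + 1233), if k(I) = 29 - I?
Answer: 553/1195 ≈ 0.46276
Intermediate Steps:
(-2255 + 2808)/(k(67) + 1233) = (-2255 + 2808)/((29 - 1*67) + 1233) = 553/((29 - 67) + 1233) = 553/(-38 + 1233) = 553/1195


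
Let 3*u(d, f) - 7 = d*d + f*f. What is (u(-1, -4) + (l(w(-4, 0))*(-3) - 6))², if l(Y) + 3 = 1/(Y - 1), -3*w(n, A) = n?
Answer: 4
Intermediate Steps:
w(n, A) = -n/3
u(d, f) = 7/3 + d²/3 + f²/3 (u(d, f) = 7/3 + (d*d + f*f)/3 = 7/3 + (d² + f²)/3 = 7/3 + (d²/3 + f²/3) = 7/3 + d²/3 + f²/3)
l(Y) = -3 + 1/(-1 + Y) (l(Y) = -3 + 1/(Y - 1) = -3 + 1/(-1 + Y))
(u(-1, -4) + (l(w(-4, 0))*(-3) - 6))² = ((7/3 + (⅓)*(-1)² + (⅓)*(-4)²) + (((4 - (-1)*(-4))/(-1 - ⅓*(-4)))*(-3) - 6))² = ((7/3 + (⅓)*1 + (⅓)*16) + (((4 - 3*4/3)/(-1 + 4/3))*(-3) - 6))² = ((7/3 + ⅓ + 16/3) + (((4 - 4)/(⅓))*(-3) - 6))² = (8 + ((3*0)*(-3) - 6))² = (8 + (0*(-3) - 6))² = (8 + (0 - 6))² = (8 - 6)² = 2² = 4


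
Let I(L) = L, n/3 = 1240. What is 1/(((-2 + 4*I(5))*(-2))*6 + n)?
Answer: 1/3504 ≈ 0.00028539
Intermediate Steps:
n = 3720 (n = 3*1240 = 3720)
1/(((-2 + 4*I(5))*(-2))*6 + n) = 1/(((-2 + 4*5)*(-2))*6 + 3720) = 1/(((-2 + 20)*(-2))*6 + 3720) = 1/((18*(-2))*6 + 3720) = 1/(-36*6 + 3720) = 1/(-216 + 3720) = 1/3504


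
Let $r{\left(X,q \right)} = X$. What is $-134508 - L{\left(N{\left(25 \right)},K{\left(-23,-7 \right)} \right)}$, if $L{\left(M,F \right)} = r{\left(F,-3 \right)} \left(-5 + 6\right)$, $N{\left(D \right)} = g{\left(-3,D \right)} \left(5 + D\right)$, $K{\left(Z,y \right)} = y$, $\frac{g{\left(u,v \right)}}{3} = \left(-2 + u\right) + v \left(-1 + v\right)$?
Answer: $-134501$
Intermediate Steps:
$g{\left(u,v \right)} = -6 + 3 u + 3 v \left(-1 + v\right)$ ($g{\left(u,v \right)} = 3 \left(\left(-2 + u\right) + v \left(-1 + v\right)\right) = 3 \left(-2 + u + v \left(-1 + v\right)\right) = -6 + 3 u + 3 v \left(-1 + v\right)$)
$N{\left(D \right)} = \left(5 + D\right) \left(-15 - 3 D + 3 D^{2}\right)$ ($N{\left(D \right)} = \left(-6 - 3 D + 3 \left(-3\right) + 3 D^{2}\right) \left(5 + D\right) = \left(-6 - 3 D - 9 + 3 D^{2}\right) \left(5 + D\right) = \left(-15 - 3 D + 3 D^{2}\right) \left(5 + D\right) = \left(5 + D\right) \left(-15 - 3 D + 3 D^{2}\right)$)
$L{\left(M,F \right)} = F$ ($L{\left(M,F \right)} = F \left(-5 + 6\right) = F 1 = F$)
$-134508 - L{\left(N{\left(25 \right)},K{\left(-23,-7 \right)} \right)} = -134508 - -7 = -134508 + 7 = -134501$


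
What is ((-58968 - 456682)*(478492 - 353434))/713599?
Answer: -64486157700/713599 ≈ -90368.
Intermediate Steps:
((-58968 - 456682)*(478492 - 353434))/713599 = -515650*125058*(1/713599) = -64486157700*1/713599 = -64486157700/713599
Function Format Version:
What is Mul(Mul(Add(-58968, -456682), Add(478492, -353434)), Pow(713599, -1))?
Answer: Rational(-64486157700, 713599) ≈ -90368.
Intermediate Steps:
Mul(Mul(Add(-58968, -456682), Add(478492, -353434)), Pow(713599, -1)) = Mul(Mul(-515650, 125058), Rational(1, 713599)) = Mul(-64486157700, Rational(1, 713599)) = Rational(-64486157700, 713599)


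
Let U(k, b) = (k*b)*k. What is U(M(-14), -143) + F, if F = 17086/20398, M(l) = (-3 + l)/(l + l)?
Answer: -59256623/1142288 ≈ -51.875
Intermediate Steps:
M(l) = (-3 + l)/(2*l) (M(l) = (-3 + l)/((2*l)) = (-3 + l)*(1/(2*l)) = (-3 + l)/(2*l))
U(k, b) = b*k² (U(k, b) = (b*k)*k = b*k²)
F = 8543/10199 (F = 17086*(1/20398) = 8543/10199 ≈ 0.83763)
U(M(-14), -143) + F = -143*(-3 - 14)²/784 + 8543/10199 = -143*((½)*(-1/14)*(-17))² + 8543/10199 = -143*(17/28)² + 8543/10199 = -143*289/784 + 8543/10199 = -41327/784 + 8543/10199 = -59256623/1142288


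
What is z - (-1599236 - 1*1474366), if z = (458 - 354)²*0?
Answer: 3073602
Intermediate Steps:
z = 0 (z = 104²*0 = 10816*0 = 0)
z - (-1599236 - 1*1474366) = 0 - (-1599236 - 1*1474366) = 0 - (-1599236 - 1474366) = 0 - 1*(-3073602) = 0 + 3073602 = 3073602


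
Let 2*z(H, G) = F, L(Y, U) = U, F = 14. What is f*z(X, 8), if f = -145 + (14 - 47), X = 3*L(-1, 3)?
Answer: -1246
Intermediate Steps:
X = 9 (X = 3*3 = 9)
z(H, G) = 7 (z(H, G) = (½)*14 = 7)
f = -178 (f = -145 - 33 = -178)
f*z(X, 8) = -178*7 = -1246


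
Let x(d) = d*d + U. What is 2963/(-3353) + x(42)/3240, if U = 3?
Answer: -1225123/3621240 ≈ -0.33832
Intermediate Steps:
x(d) = 3 + d² (x(d) = d*d + 3 = d² + 3 = 3 + d²)
2963/(-3353) + x(42)/3240 = 2963/(-3353) + (3 + 42²)/3240 = 2963*(-1/3353) + (3 + 1764)*(1/3240) = -2963/3353 + 1767*(1/3240) = -2963/3353 + 589/1080 = -1225123/3621240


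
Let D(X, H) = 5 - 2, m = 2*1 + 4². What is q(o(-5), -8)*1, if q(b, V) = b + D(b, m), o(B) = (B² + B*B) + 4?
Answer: 57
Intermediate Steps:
o(B) = 4 + 2*B² (o(B) = (B² + B²) + 4 = 2*B² + 4 = 4 + 2*B²)
m = 18 (m = 2 + 16 = 18)
D(X, H) = 3
q(b, V) = 3 + b (q(b, V) = b + 3 = 3 + b)
q(o(-5), -8)*1 = (3 + (4 + 2*(-5)²))*1 = (3 + (4 + 2*25))*1 = (3 + (4 + 50))*1 = (3 + 54)*1 = 57*1 = 57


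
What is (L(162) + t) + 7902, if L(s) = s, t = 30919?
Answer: 38983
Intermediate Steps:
(L(162) + t) + 7902 = (162 + 30919) + 7902 = 31081 + 7902 = 38983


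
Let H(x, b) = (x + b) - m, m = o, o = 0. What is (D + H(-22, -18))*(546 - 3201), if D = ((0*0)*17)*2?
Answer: 106200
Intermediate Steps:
m = 0
H(x, b) = b + x (H(x, b) = (x + b) - 1*0 = (b + x) + 0 = b + x)
D = 0 (D = (0*17)*2 = 0*2 = 0)
(D + H(-22, -18))*(546 - 3201) = (0 + (-18 - 22))*(546 - 3201) = (0 - 40)*(-2655) = -40*(-2655) = 106200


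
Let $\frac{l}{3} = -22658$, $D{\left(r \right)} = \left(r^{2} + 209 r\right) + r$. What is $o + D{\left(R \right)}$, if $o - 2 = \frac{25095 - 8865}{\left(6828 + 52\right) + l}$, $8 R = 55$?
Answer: $\frac{2918338131}{1955008} \approx 1492.8$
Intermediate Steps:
$R = \frac{55}{8}$ ($R = \frac{1}{8} \cdot 55 = \frac{55}{8} \approx 6.875$)
$D{\left(r \right)} = r^{2} + 210 r$
$l = -67974$ ($l = 3 \left(-22658\right) = -67974$)
$o = \frac{52979}{30547}$ ($o = 2 + \frac{25095 - 8865}{\left(6828 + 52\right) - 67974} = 2 + \frac{25095 - 8865}{6880 - 67974} = 2 + \frac{16230}{-61094} = 2 + 16230 \left(- \frac{1}{61094}\right) = 2 - \frac{8115}{30547} = \frac{52979}{30547} \approx 1.7343$)
$o + D{\left(R \right)} = \frac{52979}{30547} + \frac{55 \left(210 + \frac{55}{8}\right)}{8} = \frac{52979}{30547} + \frac{55}{8} \cdot \frac{1735}{8} = \frac{52979}{30547} + \frac{95425}{64} = \frac{2918338131}{1955008}$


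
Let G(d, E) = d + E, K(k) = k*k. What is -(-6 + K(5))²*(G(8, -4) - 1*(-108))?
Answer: -40432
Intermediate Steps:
K(k) = k²
G(d, E) = E + d
-(-6 + K(5))²*(G(8, -4) - 1*(-108)) = -(-6 + 5²)²*((-4 + 8) - 1*(-108)) = -(-6 + 25)²*(4 + 108) = -19²*112 = -361*112 = -1*40432 = -40432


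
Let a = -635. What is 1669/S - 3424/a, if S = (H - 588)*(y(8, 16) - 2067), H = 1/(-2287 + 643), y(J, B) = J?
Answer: 6816802452628/1263891113945 ≈ 5.3935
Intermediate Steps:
H = -1/1644 (H = 1/(-1644) = -1/1644 ≈ -0.00060827)
S = 1990379707/1644 (S = (-1/1644 - 588)*(8 - 2067) = -966673/1644*(-2059) = 1990379707/1644 ≈ 1.2107e+6)
1669/S - 3424/a = 1669/(1990379707/1644) - 3424/(-635) = 1669*(1644/1990379707) - 3424*(-1/635) = 2743836/1990379707 + 3424/635 = 6816802452628/1263891113945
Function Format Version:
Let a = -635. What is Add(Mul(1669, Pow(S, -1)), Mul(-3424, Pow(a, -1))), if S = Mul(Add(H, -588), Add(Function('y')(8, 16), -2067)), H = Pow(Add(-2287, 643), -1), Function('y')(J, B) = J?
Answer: Rational(6816802452628, 1263891113945) ≈ 5.3935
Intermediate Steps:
H = Rational(-1, 1644) (H = Pow(-1644, -1) = Rational(-1, 1644) ≈ -0.00060827)
S = Rational(1990379707, 1644) (S = Mul(Add(Rational(-1, 1644), -588), Add(8, -2067)) = Mul(Rational(-966673, 1644), -2059) = Rational(1990379707, 1644) ≈ 1.2107e+6)
Add(Mul(1669, Pow(S, -1)), Mul(-3424, Pow(a, -1))) = Add(Mul(1669, Pow(Rational(1990379707, 1644), -1)), Mul(-3424, Pow(-635, -1))) = Add(Mul(1669, Rational(1644, 1990379707)), Mul(-3424, Rational(-1, 635))) = Add(Rational(2743836, 1990379707), Rational(3424, 635)) = Rational(6816802452628, 1263891113945)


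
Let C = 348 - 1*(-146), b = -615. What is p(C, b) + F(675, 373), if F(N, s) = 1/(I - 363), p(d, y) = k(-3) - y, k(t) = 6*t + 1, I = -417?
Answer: 466439/780 ≈ 598.00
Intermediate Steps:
C = 494 (C = 348 + 146 = 494)
k(t) = 1 + 6*t
p(d, y) = -17 - y (p(d, y) = (1 + 6*(-3)) - y = (1 - 18) - y = -17 - y)
F(N, s) = -1/780 (F(N, s) = 1/(-417 - 363) = 1/(-780) = -1/780)
p(C, b) + F(675, 373) = (-17 - 1*(-615)) - 1/780 = (-17 + 615) - 1/780 = 598 - 1/780 = 466439/780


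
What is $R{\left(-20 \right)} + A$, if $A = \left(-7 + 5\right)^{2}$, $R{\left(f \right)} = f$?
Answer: $-16$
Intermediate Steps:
$A = 4$ ($A = \left(-2\right)^{2} = 4$)
$R{\left(-20 \right)} + A = -20 + 4 = -16$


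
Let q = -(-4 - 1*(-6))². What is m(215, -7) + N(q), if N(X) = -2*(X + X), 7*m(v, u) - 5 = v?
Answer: 332/7 ≈ 47.429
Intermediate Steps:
m(v, u) = 5/7 + v/7
q = -4 (q = -(-4 + 6)² = -1*2² = -1*4 = -4)
N(X) = -4*X
m(215, -7) + N(q) = (5/7 + (⅐)*215) - 4*(-4) = (5/7 + 215/7) + 16 = 220/7 + 16 = 332/7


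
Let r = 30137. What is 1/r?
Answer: 1/30137 ≈ 3.3182e-5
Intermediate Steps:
1/r = 1/30137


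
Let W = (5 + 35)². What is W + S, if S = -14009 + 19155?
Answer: 6746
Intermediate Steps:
W = 1600 (W = 40² = 1600)
S = 5146
W + S = 1600 + 5146 = 6746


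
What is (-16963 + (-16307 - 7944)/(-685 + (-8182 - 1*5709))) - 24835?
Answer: -609223397/14576 ≈ -41796.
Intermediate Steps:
(-16963 + (-16307 - 7944)/(-685 + (-8182 - 1*5709))) - 24835 = (-16963 - 24251/(-685 + (-8182 - 5709))) - 24835 = (-16963 - 24251/(-685 - 13891)) - 24835 = (-16963 - 24251/(-14576)) - 24835 = (-16963 - 24251*(-1/14576)) - 24835 = (-16963 + 24251/14576) - 24835 = -247228437/14576 - 24835 = -609223397/14576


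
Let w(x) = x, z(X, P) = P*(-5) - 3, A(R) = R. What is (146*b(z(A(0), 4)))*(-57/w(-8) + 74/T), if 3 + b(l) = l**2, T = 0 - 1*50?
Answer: 21675671/50 ≈ 4.3351e+5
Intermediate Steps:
T = -50 (T = 0 - 50 = -50)
z(X, P) = -3 - 5*P (z(X, P) = -5*P - 3 = -3 - 5*P)
b(l) = -3 + l**2
(146*b(z(A(0), 4)))*(-57/w(-8) + 74/T) = (146*(-3 + (-3 - 5*4)**2))*(-57/(-8) + 74/(-50)) = (146*(-3 + (-3 - 20)**2))*(-57*(-1/8) + 74*(-1/50)) = (146*(-3 + (-23)**2))*(57/8 - 37/25) = (146*(-3 + 529))*(1129/200) = (146*526)*(1129/200) = 76796*(1129/200) = 21675671/50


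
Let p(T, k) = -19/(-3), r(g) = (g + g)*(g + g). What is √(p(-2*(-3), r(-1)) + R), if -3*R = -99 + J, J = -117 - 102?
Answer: √1011/3 ≈ 10.599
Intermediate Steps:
J = -219
r(g) = 4*g² (r(g) = (2*g)*(2*g) = 4*g²)
p(T, k) = 19/3 (p(T, k) = -19*(-⅓) = 19/3)
R = 106 (R = -(-99 - 219)/3 = -⅓*(-318) = 106)
√(p(-2*(-3), r(-1)) + R) = √(19/3 + 106) = √(337/3) = √1011/3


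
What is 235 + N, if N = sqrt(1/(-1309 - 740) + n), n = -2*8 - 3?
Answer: 235 + 2*I*sqrt(19942917)/2049 ≈ 235.0 + 4.359*I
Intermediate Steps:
n = -19 (n = -16 - 3 = -19)
N = 2*I*sqrt(19942917)/2049 (N = sqrt(1/(-1309 - 740) - 19) = sqrt(1/(-2049) - 19) = sqrt(-1/2049 - 19) = sqrt(-38932/2049) = 2*I*sqrt(19942917)/2049 ≈ 4.359*I)
235 + N = 235 + 2*I*sqrt(19942917)/2049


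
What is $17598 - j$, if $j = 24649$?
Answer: $-7051$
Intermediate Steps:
$17598 - j = 17598 - 24649 = -7051$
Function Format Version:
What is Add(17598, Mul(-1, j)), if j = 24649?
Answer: -7051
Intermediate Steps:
Add(17598, Mul(-1, j)) = Add(17598, Mul(-1, 24649)) = Add(17598, -24649) = -7051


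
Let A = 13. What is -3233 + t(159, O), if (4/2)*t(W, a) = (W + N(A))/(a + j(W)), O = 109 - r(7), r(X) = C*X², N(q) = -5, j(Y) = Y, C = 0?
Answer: -866367/268 ≈ -3232.7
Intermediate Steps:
r(X) = 0 (r(X) = 0*X² = 0)
O = 109 (O = 109 - 1*0 = 109 + 0 = 109)
t(W, a) = (-5 + W)/(2*(W + a)) (t(W, a) = ((W - 5)/(a + W))/2 = ((-5 + W)/(W + a))/2 = (-5 + W)/(2*(W + a)))
-3233 + t(159, O) = -3233 + (-5 + 159)/(2*(159 + 109)) = -3233 + (½)*154/268 = -3233 + (½)*(1/268)*154 = -3233 + 77/268 = -866367/268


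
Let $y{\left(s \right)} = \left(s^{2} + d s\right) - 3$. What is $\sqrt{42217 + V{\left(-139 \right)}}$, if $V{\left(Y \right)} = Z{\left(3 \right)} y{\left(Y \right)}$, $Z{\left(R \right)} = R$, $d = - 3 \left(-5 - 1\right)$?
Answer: $\sqrt{92665} \approx 304.41$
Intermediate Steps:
$d = 18$ ($d = \left(-3\right) \left(-6\right) = 18$)
$y{\left(s \right)} = -3 + s^{2} + 18 s$ ($y{\left(s \right)} = \left(s^{2} + 18 s\right) - 3 = -3 + s^{2} + 18 s$)
$V{\left(Y \right)} = -9 + 3 Y^{2} + 54 Y$ ($V{\left(Y \right)} = 3 \left(-3 + Y^{2} + 18 Y\right) = -9 + 3 Y^{2} + 54 Y$)
$\sqrt{42217 + V{\left(-139 \right)}} = \sqrt{42217 + \left(-9 + 3 \left(-139\right)^{2} + 54 \left(-139\right)\right)} = \sqrt{42217 - -50448} = \sqrt{42217 + 50448} = \sqrt{92665}$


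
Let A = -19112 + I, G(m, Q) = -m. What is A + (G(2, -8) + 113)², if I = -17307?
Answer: -24098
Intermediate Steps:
A = -36419 (A = -19112 - 17307 = -36419)
A + (G(2, -8) + 113)² = -36419 + (-1*2 + 113)² = -36419 + (-2 + 113)² = -36419 + 111² = -36419 + 12321 = -24098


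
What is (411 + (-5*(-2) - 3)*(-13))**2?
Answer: 102400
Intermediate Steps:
(411 + (-5*(-2) - 3)*(-13))**2 = (411 + (10 - 3)*(-13))**2 = (411 + 7*(-13))**2 = (411 - 91)**2 = 320**2 = 102400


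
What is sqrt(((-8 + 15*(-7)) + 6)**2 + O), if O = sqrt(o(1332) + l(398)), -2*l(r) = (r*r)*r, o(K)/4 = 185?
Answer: sqrt(11449 + 2*I*sqrt(7880414)) ≈ 110.0 + 25.52*I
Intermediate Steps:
o(K) = 740 (o(K) = 4*185 = 740)
l(r) = -r**3/2 (l(r) = -r*r*r/2 = -r**2*r/2 = -r**3/2)
O = 2*I*sqrt(7880414) (O = sqrt(740 - 1/2*398**3) = sqrt(740 - 1/2*63044792) = sqrt(740 - 31522396) = sqrt(-31521656) = 2*I*sqrt(7880414) ≈ 5614.4*I)
sqrt(((-8 + 15*(-7)) + 6)**2 + O) = sqrt(((-8 + 15*(-7)) + 6)**2 + 2*I*sqrt(7880414)) = sqrt(((-8 - 105) + 6)**2 + 2*I*sqrt(7880414)) = sqrt((-113 + 6)**2 + 2*I*sqrt(7880414)) = sqrt((-107)**2 + 2*I*sqrt(7880414)) = sqrt(11449 + 2*I*sqrt(7880414))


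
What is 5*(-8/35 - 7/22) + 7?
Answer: 657/154 ≈ 4.2662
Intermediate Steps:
5*(-8/35 - 7/22) + 7 = 5*(-421/770) + 7 = -421/154 + 7 = 657/154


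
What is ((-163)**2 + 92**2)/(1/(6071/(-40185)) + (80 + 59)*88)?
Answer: 212685343/74220287 ≈ 2.8656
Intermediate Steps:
((-163)**2 + 92**2)/(1/(6071/(-40185)) + (80 + 59)*88) = (26569 + 8464)/(1/(6071*(-1/40185)) + 139*88) = 35033/(1/(-6071/40185) + 12232) = 35033/(-40185/6071 + 12232) = 35033/(74220287/6071) = 35033*(6071/74220287) = 212685343/74220287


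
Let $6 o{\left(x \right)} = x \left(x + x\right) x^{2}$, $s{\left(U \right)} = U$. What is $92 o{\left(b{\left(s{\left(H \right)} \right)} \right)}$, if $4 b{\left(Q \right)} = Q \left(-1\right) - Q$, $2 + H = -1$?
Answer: $\frac{621}{4} \approx 155.25$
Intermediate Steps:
$H = -3$ ($H = -2 - 1 = -3$)
$b{\left(Q \right)} = - \frac{Q}{2}$ ($b{\left(Q \right)} = \frac{Q \left(-1\right) - Q}{4} = \frac{- Q - Q}{4} = \frac{\left(-2\right) Q}{4} = - \frac{Q}{2}$)
$o{\left(x \right)} = \frac{x^{4}}{3}$ ($o{\left(x \right)} = \frac{x \left(x + x\right) x^{2}}{6} = \frac{x 2 x x^{2}}{6} = \frac{2 x^{2} x^{2}}{6} = \frac{2 x^{4}}{6} = \frac{x^{4}}{3}$)
$92 o{\left(b{\left(s{\left(H \right)} \right)} \right)} = 92 \frac{\left(\left(- \frac{1}{2}\right) \left(-3\right)\right)^{4}}{3} = 92 \frac{\left(\frac{3}{2}\right)^{4}}{3} = 92 \cdot \frac{1}{3} \cdot \frac{81}{16} = 92 \cdot \frac{27}{16} = \frac{621}{4}$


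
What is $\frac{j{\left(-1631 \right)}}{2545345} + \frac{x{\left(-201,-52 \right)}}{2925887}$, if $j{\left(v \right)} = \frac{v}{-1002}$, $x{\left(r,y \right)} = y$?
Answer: $- \frac{127850534183}{7462286629707030} \approx -1.7133 \cdot 10^{-5}$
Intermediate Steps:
$j{\left(v \right)} = - \frac{v}{1002}$ ($j{\left(v \right)} = v \left(- \frac{1}{1002}\right) = - \frac{v}{1002}$)
$\frac{j{\left(-1631 \right)}}{2545345} + \frac{x{\left(-201,-52 \right)}}{2925887} = \frac{\left(- \frac{1}{1002}\right) \left(-1631\right)}{2545345} - \frac{52}{2925887} = \frac{1631}{1002} \cdot \frac{1}{2545345} - \frac{52}{2925887} = \frac{1631}{2550435690} - \frac{52}{2925887} = - \frac{127850534183}{7462286629707030}$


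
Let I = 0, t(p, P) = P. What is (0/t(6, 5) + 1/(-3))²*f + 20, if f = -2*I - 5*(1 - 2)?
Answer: 185/9 ≈ 20.556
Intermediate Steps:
f = 5 (f = -2*0 - 5*(1 - 2) = 0 - 5*(-1) = 0 + 5 = 5)
(0/t(6, 5) + 1/(-3))²*f + 20 = (0/5 + 1/(-3))²*5 + 20 = (0*(⅕) + 1*(-⅓))²*5 + 20 = (0 - ⅓)²*5 + 20 = (-⅓)²*5 + 20 = (⅑)*5 + 20 = 5/9 + 20 = 185/9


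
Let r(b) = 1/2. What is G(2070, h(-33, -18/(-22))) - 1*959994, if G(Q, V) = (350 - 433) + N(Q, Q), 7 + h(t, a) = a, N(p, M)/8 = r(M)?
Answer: -960073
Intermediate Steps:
r(b) = ½
N(p, M) = 4 (N(p, M) = 8*(½) = 4)
h(t, a) = -7 + a
G(Q, V) = -79 (G(Q, V) = (350 - 433) + 4 = -83 + 4 = -79)
G(2070, h(-33, -18/(-22))) - 1*959994 = -79 - 1*959994 = -79 - 959994 = -960073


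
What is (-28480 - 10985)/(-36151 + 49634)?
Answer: -39465/13483 ≈ -2.9270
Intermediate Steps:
(-28480 - 10985)/(-36151 + 49634) = -39465/13483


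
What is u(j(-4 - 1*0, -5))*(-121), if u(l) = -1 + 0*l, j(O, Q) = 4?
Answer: 121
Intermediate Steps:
u(l) = -1 (u(l) = -1 + 0 = -1)
u(j(-4 - 1*0, -5))*(-121) = -1*(-121) = 121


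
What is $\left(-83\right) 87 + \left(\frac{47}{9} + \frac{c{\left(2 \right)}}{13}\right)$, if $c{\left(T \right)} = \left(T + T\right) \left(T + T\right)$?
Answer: $- \frac{844102}{117} \approx -7214.5$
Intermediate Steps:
$c{\left(T \right)} = 4 T^{2}$ ($c{\left(T \right)} = 2 T 2 T = 4 T^{2}$)
$\left(-83\right) 87 + \left(\frac{47}{9} + \frac{c{\left(2 \right)}}{13}\right) = \left(-83\right) 87 + \left(\frac{47}{9} + \frac{4 \cdot 2^{2}}{13}\right) = -7221 + \left(47 \cdot \frac{1}{9} + 4 \cdot 4 \cdot \frac{1}{13}\right) = -7221 + \left(\frac{47}{9} + 16 \cdot \frac{1}{13}\right) = -7221 + \left(\frac{47}{9} + \frac{16}{13}\right) = -7221 + \frac{755}{117} = - \frac{844102}{117}$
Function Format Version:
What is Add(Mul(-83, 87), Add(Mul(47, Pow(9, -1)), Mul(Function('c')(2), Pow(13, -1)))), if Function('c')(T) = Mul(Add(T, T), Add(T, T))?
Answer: Rational(-844102, 117) ≈ -7214.5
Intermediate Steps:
Function('c')(T) = Mul(4, Pow(T, 2)) (Function('c')(T) = Mul(Mul(2, T), Mul(2, T)) = Mul(4, Pow(T, 2)))
Add(Mul(-83, 87), Add(Mul(47, Pow(9, -1)), Mul(Function('c')(2), Pow(13, -1)))) = Add(Mul(-83, 87), Add(Mul(47, Pow(9, -1)), Mul(Mul(4, Pow(2, 2)), Pow(13, -1)))) = Add(-7221, Add(Mul(47, Rational(1, 9)), Mul(Mul(4, 4), Rational(1, 13)))) = Add(-7221, Add(Rational(47, 9), Mul(16, Rational(1, 13)))) = Add(-7221, Add(Rational(47, 9), Rational(16, 13))) = Add(-7221, Rational(755, 117)) = Rational(-844102, 117)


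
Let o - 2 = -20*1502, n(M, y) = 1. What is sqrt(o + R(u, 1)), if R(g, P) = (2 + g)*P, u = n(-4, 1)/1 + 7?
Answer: 2*I*sqrt(7507) ≈ 173.29*I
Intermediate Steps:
u = 8 (u = 1/1 + 7 = 1*1 + 7 = 1 + 7 = 8)
R(g, P) = P*(2 + g)
o = -30038 (o = 2 - 20*1502 = 2 - 30040 = -30038)
sqrt(o + R(u, 1)) = sqrt(-30038 + 1*(2 + 8)) = sqrt(-30038 + 1*10) = sqrt(-30038 + 10) = sqrt(-30028) = 2*I*sqrt(7507)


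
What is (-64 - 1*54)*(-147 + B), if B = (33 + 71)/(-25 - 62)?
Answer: 1521374/87 ≈ 17487.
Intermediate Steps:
B = -104/87 (B = 104/(-87) = 104*(-1/87) = -104/87 ≈ -1.1954)
(-64 - 1*54)*(-147 + B) = (-64 - 1*54)*(-147 - 104/87) = (-64 - 54)*(-12893/87) = -118*(-12893/87) = 1521374/87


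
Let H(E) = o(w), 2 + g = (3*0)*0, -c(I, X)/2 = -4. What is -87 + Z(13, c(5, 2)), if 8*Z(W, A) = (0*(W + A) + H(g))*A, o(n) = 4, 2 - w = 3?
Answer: -83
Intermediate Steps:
c(I, X) = 8 (c(I, X) = -2*(-4) = 8)
w = -1 (w = 2 - 1*3 = 2 - 3 = -1)
g = -2 (g = -2 + (3*0)*0 = -2 + 0*0 = -2 + 0 = -2)
H(E) = 4
Z(W, A) = A/2 (Z(W, A) = ((0*(W + A) + 4)*A)/8 = ((0*(A + W) + 4)*A)/8 = ((0 + 4)*A)/8 = (4*A)/8 = A/2)
-87 + Z(13, c(5, 2)) = -87 + (½)*8 = -87 + 4 = -83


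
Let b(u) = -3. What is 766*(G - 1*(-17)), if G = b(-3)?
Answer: 10724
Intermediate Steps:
G = -3
766*(G - 1*(-17)) = 766*(-3 - 1*(-17)) = 766*(-3 + 17) = 766*14 = 10724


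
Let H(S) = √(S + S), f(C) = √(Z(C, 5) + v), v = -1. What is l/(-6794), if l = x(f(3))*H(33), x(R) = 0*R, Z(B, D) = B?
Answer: 0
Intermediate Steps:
f(C) = √(-1 + C) (f(C) = √(C - 1) = √(-1 + C))
H(S) = √2*√S (H(S) = √(2*S) = √2*√S)
x(R) = 0
l = 0 (l = 0*(√2*√33) = 0*√66 = 0)
l/(-6794) = 0/(-6794) = 0*(-1/6794) = 0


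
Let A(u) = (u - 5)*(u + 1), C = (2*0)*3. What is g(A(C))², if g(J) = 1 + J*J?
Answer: 676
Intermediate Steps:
C = 0 (C = 0*3 = 0)
A(u) = (1 + u)*(-5 + u) (A(u) = (-5 + u)*(1 + u) = (1 + u)*(-5 + u))
g(J) = 1 + J²
g(A(C))² = (1 + (-5 + 0² - 4*0)²)² = (1 + (-5 + 0 + 0)²)² = (1 + (-5)²)² = (1 + 25)² = 26² = 676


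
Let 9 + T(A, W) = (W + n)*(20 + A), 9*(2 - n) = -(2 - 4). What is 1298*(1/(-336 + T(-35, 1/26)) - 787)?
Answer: -29660108654/29035 ≈ -1.0215e+6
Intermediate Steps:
n = 16/9 (n = 2 - (-1)*(2 - 4)/9 = 2 - (-1)*(-2)/9 = 2 - 1/9*2 = 2 - 2/9 = 16/9 ≈ 1.7778)
T(A, W) = -9 + (20 + A)*(16/9 + W) (T(A, W) = -9 + (W + 16/9)*(20 + A) = -9 + (16/9 + W)*(20 + A) = -9 + (20 + A)*(16/9 + W))
1298*(1/(-336 + T(-35, 1/26)) - 787) = 1298*(1/(-336 + (239/9 + 20/26 + (16/9)*(-35) - 35/26)) - 787) = 1298*(1/(-336 + (239/9 + 20*(1/26) - 560/9 - 35*1/26)) - 787) = 1298*(1/(-336 + (239/9 + 10/13 - 560/9 - 35/26)) - 787) = 1298*(1/(-336 - 2827/78) - 787) = 1298*(1/(-29035/78) - 787) = 1298*(-78/29035 - 787) = 1298*(-22850623/29035) = -29660108654/29035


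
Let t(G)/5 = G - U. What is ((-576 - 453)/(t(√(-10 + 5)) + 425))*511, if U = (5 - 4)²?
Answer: -44168796/35305 + 525819*I*√5/35305 ≈ -1251.1 + 33.303*I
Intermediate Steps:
U = 1 (U = 1² = 1)
t(G) = -5 + 5*G (t(G) = 5*(G - 1*1) = 5*(G - 1) = 5*(-1 + G) = -5 + 5*G)
((-576 - 453)/(t(√(-10 + 5)) + 425))*511 = ((-576 - 453)/((-5 + 5*√(-10 + 5)) + 425))*511 = -1029/((-5 + 5*√(-5)) + 425)*511 = -1029/((-5 + 5*(I*√5)) + 425)*511 = -1029/((-5 + 5*I*√5) + 425)*511 = -1029/(420 + 5*I*√5)*511 = -525819/(420 + 5*I*√5)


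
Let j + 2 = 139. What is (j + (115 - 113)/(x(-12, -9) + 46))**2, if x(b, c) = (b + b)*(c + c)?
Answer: 1072169536/57121 ≈ 18770.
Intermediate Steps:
x(b, c) = 4*b*c (x(b, c) = (2*b)*(2*c) = 4*b*c)
j = 137 (j = -2 + 139 = 137)
(j + (115 - 113)/(x(-12, -9) + 46))**2 = (137 + (115 - 113)/(4*(-12)*(-9) + 46))**2 = (137 + 2/(432 + 46))**2 = (137 + 2/478)**2 = (137 + 2*(1/478))**2 = (137 + 1/239)**2 = (32744/239)**2 = 1072169536/57121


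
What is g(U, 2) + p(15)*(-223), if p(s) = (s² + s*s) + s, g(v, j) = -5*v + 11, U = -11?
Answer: -103629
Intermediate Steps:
g(v, j) = 11 - 5*v
p(s) = s + 2*s² (p(s) = (s² + s²) + s = 2*s² + s = s + 2*s²)
g(U, 2) + p(15)*(-223) = (11 - 5*(-11)) + (15*(1 + 2*15))*(-223) = (11 + 55) + (15*(1 + 30))*(-223) = 66 + (15*31)*(-223) = 66 + 465*(-223) = 66 - 103695 = -103629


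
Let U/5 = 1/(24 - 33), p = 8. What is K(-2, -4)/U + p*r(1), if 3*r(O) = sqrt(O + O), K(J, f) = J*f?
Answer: -72/5 + 8*sqrt(2)/3 ≈ -10.629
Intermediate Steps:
U = -5/9 (U = 5/(24 - 33) = 5/(-9) = 5*(-1/9) = -5/9 ≈ -0.55556)
r(O) = sqrt(2)*sqrt(O)/3 (r(O) = sqrt(O + O)/3 = sqrt(2*O)/3 = (sqrt(2)*sqrt(O))/3 = sqrt(2)*sqrt(O)/3)
K(-2, -4)/U + p*r(1) = (-2*(-4))/(-5/9) + 8*(sqrt(2)*sqrt(1)/3) = 8*(-9/5) + 8*((1/3)*sqrt(2)*1) = -72/5 + 8*(sqrt(2)/3) = -72/5 + 8*sqrt(2)/3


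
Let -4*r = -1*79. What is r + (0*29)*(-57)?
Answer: 79/4 ≈ 19.750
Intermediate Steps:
r = 79/4 (r = -(-1)*79/4 = -¼*(-79) = 79/4 ≈ 19.750)
r + (0*29)*(-57) = 79/4 + (0*29)*(-57) = 79/4 + 0*(-57) = 79/4 + 0 = 79/4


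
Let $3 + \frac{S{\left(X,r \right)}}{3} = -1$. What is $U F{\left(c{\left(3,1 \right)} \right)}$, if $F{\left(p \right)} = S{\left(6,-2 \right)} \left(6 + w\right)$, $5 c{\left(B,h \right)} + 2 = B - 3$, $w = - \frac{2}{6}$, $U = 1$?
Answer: $-68$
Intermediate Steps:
$S{\left(X,r \right)} = -12$ ($S{\left(X,r \right)} = -9 + 3 \left(-1\right) = -9 - 3 = -12$)
$w = - \frac{1}{3}$ ($w = \left(-2\right) \frac{1}{6} = - \frac{1}{3} \approx -0.33333$)
$c{\left(B,h \right)} = -1 + \frac{B}{5}$ ($c{\left(B,h \right)} = - \frac{2}{5} + \frac{B - 3}{5} = - \frac{2}{5} + \frac{-3 + B}{5} = - \frac{2}{5} + \left(- \frac{3}{5} + \frac{B}{5}\right) = -1 + \frac{B}{5}$)
$F{\left(p \right)} = -68$ ($F{\left(p \right)} = - 12 \left(6 - \frac{1}{3}\right) = \left(-12\right) \frac{17}{3} = -68$)
$U F{\left(c{\left(3,1 \right)} \right)} = 1 \left(-68\right) = -68$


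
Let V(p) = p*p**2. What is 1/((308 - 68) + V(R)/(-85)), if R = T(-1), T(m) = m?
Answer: 85/20401 ≈ 0.0041665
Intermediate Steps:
R = -1
V(p) = p**3
1/((308 - 68) + V(R)/(-85)) = 1/((308 - 68) + (-1)**3/(-85)) = 1/(240 - 1*(-1/85)) = 1/(240 + 1/85) = 1/(20401/85) = 85/20401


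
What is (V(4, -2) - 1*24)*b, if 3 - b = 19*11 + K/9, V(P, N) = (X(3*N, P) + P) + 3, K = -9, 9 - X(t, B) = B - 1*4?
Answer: 1640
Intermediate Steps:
X(t, B) = 13 - B (X(t, B) = 9 - (B - 1*4) = 9 - (B - 4) = 9 - (-4 + B) = 9 + (4 - B) = 13 - B)
V(P, N) = 16 (V(P, N) = ((13 - P) + P) + 3 = 13 + 3 = 16)
b = -205 (b = 3 - (19*11 - 9/9) = 3 - (209 - 9*1/9) = 3 - (209 - 1) = 3 - 1*208 = 3 - 208 = -205)
(V(4, -2) - 1*24)*b = (16 - 1*24)*(-205) = (16 - 24)*(-205) = -8*(-205) = 1640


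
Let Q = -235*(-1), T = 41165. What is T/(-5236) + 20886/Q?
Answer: 99685321/1230460 ≈ 81.015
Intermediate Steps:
Q = 235
T/(-5236) + 20886/Q = 41165/(-5236) + 20886/235 = 41165*(-1/5236) + 20886*(1/235) = -41165/5236 + 20886/235 = 99685321/1230460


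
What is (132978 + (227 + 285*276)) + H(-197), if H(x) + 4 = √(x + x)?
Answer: 211861 + I*√394 ≈ 2.1186e+5 + 19.849*I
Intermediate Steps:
H(x) = -4 + √2*√x (H(x) = -4 + √(x + x) = -4 + √(2*x) = -4 + √2*√x)
(132978 + (227 + 285*276)) + H(-197) = (132978 + (227 + 285*276)) + (-4 + √2*√(-197)) = (132978 + (227 + 78660)) + (-4 + √2*(I*√197)) = (132978 + 78887) + (-4 + I*√394) = 211865 + (-4 + I*√394) = 211861 + I*√394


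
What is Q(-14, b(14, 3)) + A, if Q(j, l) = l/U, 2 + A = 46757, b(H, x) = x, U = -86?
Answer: 4020927/86 ≈ 46755.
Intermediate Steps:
A = 46755 (A = -2 + 46757 = 46755)
Q(j, l) = -l/86 (Q(j, l) = l/(-86) = l*(-1/86) = -l/86)
Q(-14, b(14, 3)) + A = -1/86*3 + 46755 = -3/86 + 46755 = 4020927/86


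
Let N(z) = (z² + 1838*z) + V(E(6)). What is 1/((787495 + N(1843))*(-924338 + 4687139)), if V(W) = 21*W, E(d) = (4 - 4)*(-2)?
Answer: 1/28490341269978 ≈ 3.5100e-14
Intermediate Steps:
E(d) = 0 (E(d) = 0*(-2) = 0)
N(z) = z² + 1838*z (N(z) = (z² + 1838*z) + 21*0 = (z² + 1838*z) + 0 = z² + 1838*z)
1/((787495 + N(1843))*(-924338 + 4687139)) = 1/((787495 + 1843*(1838 + 1843))*(-924338 + 4687139)) = 1/((787495 + 1843*3681)*3762801) = 1/((787495 + 6784083)*3762801) = 1/(7571578*3762801) = 1/28490341269978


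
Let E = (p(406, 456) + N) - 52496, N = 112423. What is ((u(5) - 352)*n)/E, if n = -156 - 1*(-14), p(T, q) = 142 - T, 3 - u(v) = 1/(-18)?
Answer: 445951/536967 ≈ 0.83050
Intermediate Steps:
u(v) = 55/18 (u(v) = 3 - 1/(-18) = 3 - 1*(-1/18) = 3 + 1/18 = 55/18)
n = -142 (n = -156 + 14 = -142)
E = 59663 (E = ((142 - 1*406) + 112423) - 52496 = ((142 - 406) + 112423) - 52496 = (-264 + 112423) - 52496 = 112159 - 52496 = 59663)
((u(5) - 352)*n)/E = ((55/18 - 352)*(-142))/59663 = -6281/18*(-142)*(1/59663) = (445951/9)*(1/59663) = 445951/536967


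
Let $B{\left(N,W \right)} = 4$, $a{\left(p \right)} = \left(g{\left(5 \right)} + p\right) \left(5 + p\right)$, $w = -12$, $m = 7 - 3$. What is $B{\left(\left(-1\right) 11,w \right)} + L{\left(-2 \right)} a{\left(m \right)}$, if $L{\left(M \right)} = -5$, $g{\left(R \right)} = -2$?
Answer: $-86$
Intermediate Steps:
$m = 4$
$a{\left(p \right)} = \left(-2 + p\right) \left(5 + p\right)$
$B{\left(\left(-1\right) 11,w \right)} + L{\left(-2 \right)} a{\left(m \right)} = 4 - 5 \left(-10 + 4^{2} + 3 \cdot 4\right) = 4 - 5 \left(-10 + 16 + 12\right) = 4 - 90 = -86$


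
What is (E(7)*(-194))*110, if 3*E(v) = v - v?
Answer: 0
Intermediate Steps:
E(v) = 0 (E(v) = (v - v)/3 = (⅓)*0 = 0)
(E(7)*(-194))*110 = (0*(-194))*110 = 0*110 = 0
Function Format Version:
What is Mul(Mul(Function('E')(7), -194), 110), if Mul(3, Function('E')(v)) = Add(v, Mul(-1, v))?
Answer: 0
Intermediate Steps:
Function('E')(v) = 0 (Function('E')(v) = Mul(Rational(1, 3), Add(v, Mul(-1, v))) = Mul(Rational(1, 3), 0) = 0)
Mul(Mul(Function('E')(7), -194), 110) = Mul(Mul(0, -194), 110) = Mul(0, 110) = 0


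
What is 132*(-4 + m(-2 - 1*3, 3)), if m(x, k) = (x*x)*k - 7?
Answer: 8448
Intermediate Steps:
m(x, k) = -7 + k*x² (m(x, k) = x²*k - 7 = k*x² - 7 = -7 + k*x²)
132*(-4 + m(-2 - 1*3, 3)) = 132*(-4 + (-7 + 3*(-2 - 1*3)²)) = 132*(-4 + (-7 + 3*(-2 - 3)²)) = 132*(-4 + (-7 + 3*(-5)²)) = 132*(-4 + (-7 + 3*25)) = 132*(-4 + (-7 + 75)) = 132*(-4 + 68) = 132*64 = 8448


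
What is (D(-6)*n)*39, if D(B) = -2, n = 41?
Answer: -3198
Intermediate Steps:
(D(-6)*n)*39 = -2*41*39 = -82*39 = -3198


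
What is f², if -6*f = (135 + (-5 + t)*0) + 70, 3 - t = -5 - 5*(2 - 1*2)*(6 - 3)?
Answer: 42025/36 ≈ 1167.4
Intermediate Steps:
t = 8 (t = 3 - (-5 - 5*(2 - 1*2)*(6 - 3)) = 3 - (-5 - 5*(2 - 2)*3) = 3 - (-5 - 0*3) = 3 - (-5 - 5*0) = 3 - (-5 + 0) = 3 - 1*(-5) = 3 + 5 = 8)
f = -205/6 (f = -((135 + (-5 + 8)*0) + 70)/6 = -((135 + 3*0) + 70)/6 = -((135 + 0) + 70)/6 = -(135 + 70)/6 = -⅙*205 = -205/6 ≈ -34.167)
f² = (-205/6)² = 42025/36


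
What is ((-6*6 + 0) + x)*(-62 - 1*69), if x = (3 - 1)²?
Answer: 4192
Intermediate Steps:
x = 4 (x = 2² = 4)
((-6*6 + 0) + x)*(-62 - 1*69) = ((-6*6 + 0) + 4)*(-62 - 1*69) = ((-36 + 0) + 4)*(-62 - 69) = (-36 + 4)*(-131) = -32*(-131) = 4192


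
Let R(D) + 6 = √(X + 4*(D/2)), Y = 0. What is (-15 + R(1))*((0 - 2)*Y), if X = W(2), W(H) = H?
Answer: 0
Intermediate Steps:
X = 2
R(D) = -6 + √(2 + 2*D) (R(D) = -6 + √(2 + 4*(D/2)) = -6 + √(2 + 2*D))
(-15 + R(1))*((0 - 2)*Y) = (-15 + (-6 + √(2 + 2*1)))*((0 - 2)*0) = (-15 + (-6 + √(2 + 2)))*(-2*0) = (-15 + (-6 + √4))*0 = (-15 + (-6 + 2))*0 = (-15 - 4)*0 = -19*0 = 0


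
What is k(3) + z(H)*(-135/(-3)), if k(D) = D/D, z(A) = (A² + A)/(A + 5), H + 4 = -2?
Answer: -1349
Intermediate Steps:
H = -6 (H = -4 - 2 = -6)
z(A) = (A + A²)/(5 + A)
k(D) = 1
k(3) + z(H)*(-135/(-3)) = 1 + (-6*(1 - 6)/(5 - 6))*(-135/(-3)) = 1 + (-6*(-5)/(-1))*(-135*(-⅓)) = 1 - 6*(-1)*(-5)*45 = 1 - 30*45 = 1 - 1350 = -1349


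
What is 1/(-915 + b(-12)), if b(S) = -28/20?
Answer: -5/4582 ≈ -0.0010912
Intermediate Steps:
b(S) = -7/5 (b(S) = -28*1/20 = -7/5)
1/(-915 + b(-12)) = 1/(-915 - 7/5) = 1/(-4582/5) = -5/4582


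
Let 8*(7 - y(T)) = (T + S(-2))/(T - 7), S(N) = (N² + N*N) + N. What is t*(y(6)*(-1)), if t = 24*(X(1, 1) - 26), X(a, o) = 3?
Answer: 4692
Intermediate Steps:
S(N) = N + 2*N² (S(N) = (N² + N²) + N = 2*N² + N = N + 2*N²)
y(T) = 7 - (6 + T)/(8*(-7 + T)) (y(T) = 7 - (T - 2*(1 + 2*(-2)))/(8*(T - 7)) = 7 - (T - 2*(1 - 4))/(8*(-7 + T)) = 7 - (T - 2*(-3))/(8*(-7 + T)) = 7 - (T + 6)/(8*(-7 + T)) = 7 - (6 + T)/(8*(-7 + T)))
t = -552 (t = 24*(3 - 26) = 24*(-23) = -552)
t*(y(6)*(-1)) = -552*(-398 + 55*6)/(8*(-7 + 6))*(-1) = -552*(⅛)*(-398 + 330)/(-1)*(-1) = -552*(⅛)*(-1)*(-68)*(-1) = -4692*(-1) = -552*(-17/2) = 4692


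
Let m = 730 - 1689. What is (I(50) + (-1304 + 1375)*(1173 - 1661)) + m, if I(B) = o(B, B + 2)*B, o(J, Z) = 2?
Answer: -35507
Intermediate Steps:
m = -959
I(B) = 2*B
(I(50) + (-1304 + 1375)*(1173 - 1661)) + m = (2*50 + (-1304 + 1375)*(1173 - 1661)) - 959 = (100 + 71*(-488)) - 959 = (100 - 34648) - 959 = -34548 - 959 = -35507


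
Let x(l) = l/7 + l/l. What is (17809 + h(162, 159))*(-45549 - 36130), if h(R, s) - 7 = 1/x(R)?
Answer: -18917553813/13 ≈ -1.4552e+9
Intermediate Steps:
x(l) = 1 + l/7 (x(l) = l*(⅐) + 1 = l/7 + 1 = 1 + l/7)
h(R, s) = 7 + 1/(1 + R/7)
(17809 + h(162, 159))*(-45549 - 36130) = (17809 + 7*(8 + 162)/(7 + 162))*(-45549 - 36130) = (17809 + 7*170/169)*(-81679) = (17809 + 7*(1/169)*170)*(-81679) = (17809 + 1190/169)*(-81679) = (3010911/169)*(-81679) = -18917553813/13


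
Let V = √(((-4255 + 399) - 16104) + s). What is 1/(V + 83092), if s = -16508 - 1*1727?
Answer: 83092/6904318659 - I*√38195/6904318659 ≈ 1.2035e-5 - 2.8306e-8*I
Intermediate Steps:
s = -18235 (s = -16508 - 1727 = -18235)
V = I*√38195 (V = √(((-4255 + 399) - 16104) - 18235) = √((-3856 - 16104) - 18235) = √(-19960 - 18235) = √(-38195) = I*√38195 ≈ 195.44*I)
1/(V + 83092) = 1/(I*√38195 + 83092) = 1/(83092 + I*√38195)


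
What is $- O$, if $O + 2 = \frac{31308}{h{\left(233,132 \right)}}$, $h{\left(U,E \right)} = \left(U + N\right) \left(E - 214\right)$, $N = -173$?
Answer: $\frac{3429}{410} \approx 8.3634$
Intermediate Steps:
$h{\left(U,E \right)} = \left(-214 + E\right) \left(-173 + U\right)$ ($h{\left(U,E \right)} = \left(U - 173\right) \left(E - 214\right) = \left(-173 + U\right) \left(-214 + E\right) = \left(-214 + E\right) \left(-173 + U\right)$)
$O = - \frac{3429}{410}$ ($O = -2 + \frac{31308}{37022 - 49862 - 22836 + 132 \cdot 233} = -2 + \frac{31308}{37022 - 49862 - 22836 + 30756} = -2 + \frac{31308}{-4920} = -2 + 31308 \left(- \frac{1}{4920}\right) = -2 - \frac{2609}{410} = - \frac{3429}{410} \approx -8.3634$)
$- O = \left(-1\right) \left(- \frac{3429}{410}\right) = \frac{3429}{410}$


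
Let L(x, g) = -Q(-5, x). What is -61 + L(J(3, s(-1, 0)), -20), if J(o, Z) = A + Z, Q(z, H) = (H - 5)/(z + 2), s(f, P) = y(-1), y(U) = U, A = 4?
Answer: -185/3 ≈ -61.667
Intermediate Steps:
s(f, P) = -1
Q(z, H) = (-5 + H)/(2 + z)
J(o, Z) = 4 + Z
L(x, g) = -5/3 + x/3 (L(x, g) = -(-5 + x)/(2 - 5) = -(-5 + x)/(-3) = -(-1)*(-5 + x)/3 = -(5/3 - x/3) = -5/3 + x/3)
-61 + L(J(3, s(-1, 0)), -20) = -61 + (-5/3 + (4 - 1)/3) = -61 + (-5/3 + (⅓)*3) = -61 + (-5/3 + 1) = -61 - ⅔ = -185/3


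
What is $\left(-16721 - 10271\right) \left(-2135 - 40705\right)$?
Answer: $1156337280$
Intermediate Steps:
$\left(-16721 - 10271\right) \left(-2135 - 40705\right) = \left(-26992\right) \left(-42840\right) = 1156337280$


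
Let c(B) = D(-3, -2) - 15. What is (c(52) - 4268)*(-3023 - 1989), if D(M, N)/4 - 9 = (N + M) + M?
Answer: 21446348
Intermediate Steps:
D(M, N) = 36 + 4*N + 8*M (D(M, N) = 36 + 4*((N + M) + M) = 36 + 4*((M + N) + M) = 36 + 4*(N + 2*M) = 36 + (4*N + 8*M) = 36 + 4*N + 8*M)
c(B) = -11 (c(B) = (36 + 4*(-2) + 8*(-3)) - 15 = (36 - 8 - 24) - 15 = 4 - 15 = -11)
(c(52) - 4268)*(-3023 - 1989) = (-11 - 4268)*(-3023 - 1989) = -4279*(-5012) = 21446348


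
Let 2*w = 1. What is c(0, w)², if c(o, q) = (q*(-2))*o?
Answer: 0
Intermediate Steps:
w = ½ (w = (½)*1 = ½ ≈ 0.50000)
c(o, q) = -2*o*q (c(o, q) = (-2*q)*o = -2*o*q)
c(0, w)² = (-2*0*½)² = 0² = 0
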